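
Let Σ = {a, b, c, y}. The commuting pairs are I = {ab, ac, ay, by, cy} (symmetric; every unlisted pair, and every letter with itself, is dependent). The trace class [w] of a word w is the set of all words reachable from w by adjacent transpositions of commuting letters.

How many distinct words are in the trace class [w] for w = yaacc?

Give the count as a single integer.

piece 0:y — minimal
piece 1:a — minimal
piece 2:a rests on {1:a}
piece 3:c — minimal
piece 4:c rests on {3:c}
minimal pieces: {0:y, 1:a, 3:c}
ways to finish when only these pieces remain (= sum over removing one remaining piece with nothing left below it):
  1 left: {0}→1  {2}→1  {4}→1
  2 left: {0,2}→2  {0,4}→2  {1,2}→1  {2,4}→2  {3,4}→1
  3 left: {0,1,2}→3  {0,2,4}→6  {0,3,4}→3  {1,2,4}→3  {2,3,4}→3
  placing 0:y first → 6 extensions
  placing 1:a first → 12 extensions
  placing 3:c first → 12 extensions
total linear extensions = 30

30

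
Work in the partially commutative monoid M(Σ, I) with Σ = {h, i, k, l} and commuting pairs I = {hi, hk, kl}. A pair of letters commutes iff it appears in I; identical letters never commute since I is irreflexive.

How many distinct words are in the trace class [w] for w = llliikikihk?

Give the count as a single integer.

0(l) covers ∅
1(l) covers 0:l
2(l) covers 1:l
3(i) covers 2:l
4(i) covers 3:i
5(k) covers 4:i
6(i) covers 5:k
7(k) covers 6:i
8(i) covers 7:k
9(h) covers 2:l
10(k) covers 8:i
floor of heap: 0:l
completions by unplaced set U, small U first (add the entries for U minus each lowest piece of U):
  |U|=1: {9}:1  {10}:1
  |U|=2: {8,10}:1  {9,10}:2
  |U|=3: {7,8,10}:1  {8,9,10}:3
  |U|=4: {6,7,8,10}:1  {7,8,9,10}:4
  |U|=5: {5,6,7,8,10}:1  {6,7,8,9,10}:5
  |U|=6: {4,5,6,7,8,10}:1  {5,6,7,8,9,10}:6
  |U|=7: {3,4,5,6,7,8,10}:1  {4,5,6,7,8,9,10}:7
  |U|=8: {3,4,5,6,7,8,9,10}:8
  |U|=9: {2,3,4,5,6,7,8,9,10}:8
  start at 0(l): 8

8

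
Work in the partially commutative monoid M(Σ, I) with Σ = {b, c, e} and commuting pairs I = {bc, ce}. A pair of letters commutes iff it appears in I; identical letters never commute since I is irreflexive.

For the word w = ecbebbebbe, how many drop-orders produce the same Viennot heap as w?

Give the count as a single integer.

10

#0=e has no predecessor
#1=c has no predecessor
#2=b depends on [0:e]
#3=e depends on [2:b]
#4=b depends on [3:e]
#5=b depends on [4:b]
#6=e depends on [5:b]
#7=b depends on [6:e]
#8=b depends on [7:b]
#9=e depends on [8:b]
sources: [0:e, 1:c]
N(rest) = Σ N(rest − s) over sources s of rest; N(one piece) = 1:
  size 1 → [1]=1  [9]=1
  size 2 → [1,9]=2  [8,9]=1
  size 3 → [1,8,9]=3  [7,8,9]=1
  size 4 → [1,7,8,9]=4  [6,7,8,9]=1
  size 5 → [1,6,7,8,9]=5  [5,6,7,8,9]=1
  size 6 → [1,5,6,7,8,9]=6  [4,5,6,7,8,9]=1
  size 7 → [1,4,5,6,7,8,9]=7  [3,4,5,6,7,8,9]=1
  size 8 → [1,3,4,5,6,7,8,9]=8  [2,3,4,5,6,7,8,9]=1
  first=0(e) contributes 9
  first=1(c) contributes 1
|[w]| = 10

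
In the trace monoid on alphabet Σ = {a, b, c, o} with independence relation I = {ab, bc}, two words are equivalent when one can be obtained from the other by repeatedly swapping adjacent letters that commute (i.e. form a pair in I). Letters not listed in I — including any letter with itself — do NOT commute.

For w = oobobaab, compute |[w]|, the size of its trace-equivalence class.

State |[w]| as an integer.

0(o) covers ∅
1(o) covers 0:o
2(b) covers 1:o
3(o) covers 2:b
4(b) covers 3:o
5(a) covers 3:o
6(a) covers 5:a
7(b) covers 4:b
floor of heap: 0:o
completions by unplaced set U, small U first (add the entries for U minus each lowest piece of U):
  |U|=1: {6}:1  {7}:1
  |U|=2: {4,7}:1  {5,6}:1  {6,7}:2
  |U|=3: {4,6,7}:3  {5,6,7}:3
  |U|=4: {4,5,6,7}:6
  |U|=5: {3,4,5,6,7}:6
  |U|=6: {2,3,4,5,6,7}:6
  start at 0(o): 6

6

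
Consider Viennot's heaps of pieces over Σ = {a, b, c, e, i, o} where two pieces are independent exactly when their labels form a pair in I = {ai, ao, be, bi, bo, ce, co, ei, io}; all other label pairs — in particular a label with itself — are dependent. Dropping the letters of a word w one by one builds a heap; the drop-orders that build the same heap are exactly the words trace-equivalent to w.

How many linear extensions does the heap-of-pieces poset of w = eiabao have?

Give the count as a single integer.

24

drop 0:e onto floor
drop 1:i onto floor
drop 2:a onto {0:e}
drop 3:b onto {2:a}
drop 4:a onto {3:b}
drop 5:o onto {0:e}
ground layer = {0:e, 1:i}
drop-orders for the pieces not yet dropped (sum over which currently-grounded one goes next):
  1 to go: {1} 1  {4} 1  {5} 1
  2 to go: {1,4} 2  {1,5} 2  {3,4} 1  {4,5} 2
  3 to go: {1,3,4} 3  {1,4,5} 6  {2,3,4} 1  {3,4,5} 3
  4 to go: {1,2,3,4} 4  {1,3,4,5} 12  {2,3,4,5} 4
  if 0:e drops first: 20 orders
  if 1:i drops first: 4 orders
heap linearizations: 24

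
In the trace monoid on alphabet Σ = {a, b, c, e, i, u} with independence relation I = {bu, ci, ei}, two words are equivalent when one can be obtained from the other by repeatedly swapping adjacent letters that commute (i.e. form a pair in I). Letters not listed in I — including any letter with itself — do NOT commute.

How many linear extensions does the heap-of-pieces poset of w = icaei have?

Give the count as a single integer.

piece 0:i — minimal
piece 1:c — minimal
piece 2:a rests on {0:i, 1:c}
piece 3:e rests on {2:a}
piece 4:i rests on {2:a}
minimal pieces: {0:i, 1:c}
ways to finish when only these pieces remain (= sum over removing one remaining piece with nothing left below it):
  1 left: {3}→1  {4}→1
  2 left: {3,4}→2
  3 left: {2,3,4}→2
  placing 0:i first → 2 extensions
  placing 1:c first → 2 extensions
total linear extensions = 4

4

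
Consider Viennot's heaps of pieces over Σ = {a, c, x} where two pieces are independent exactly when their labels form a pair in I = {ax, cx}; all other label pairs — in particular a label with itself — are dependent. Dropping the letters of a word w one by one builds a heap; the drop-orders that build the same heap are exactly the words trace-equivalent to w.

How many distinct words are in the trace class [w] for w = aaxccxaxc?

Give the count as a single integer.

84

piece 0:a — minimal
piece 1:a rests on {0:a}
piece 2:x — minimal
piece 3:c rests on {1:a}
piece 4:c rests on {3:c}
piece 5:x rests on {2:x}
piece 6:a rests on {4:c}
piece 7:x rests on {5:x}
piece 8:c rests on {6:a}
minimal pieces: {0:a, 2:x}
ways to finish when only these pieces remain (= sum over removing one remaining piece with nothing left below it):
  1 left: {7}→1  {8}→1
  2 left: {5,7}→1  {6,8}→1  {7,8}→2
  3 left: {2,5,7}→1  {4,6,8}→1  {5,7,8}→3  {6,7,8}→3
  4 left: {2,5,7,8}→4  {3,4,6,8}→1  {4,6,7,8}→4  {5,6,7,8}→6
  5 left: {1,3,4,6,8}→1  {2,5,6,7,8}→10  {3,4,6,7,8}→5  {4,5,6,7,8}→10
  6 left: {0,1,3,4,6,8}→1  {1,3,4,6,7,8}→6  {2,4,5,6,7,8}→20  {3,4,5,6,7,8}→15
  7 left: {0,1,3,4,6,7,8}→7  {1,3,4,5,6,7,8}→21  {2,3,4,5,6,7,8}→35
  placing 0:a first → 56 extensions
  placing 2:x first → 28 extensions
total linear extensions = 84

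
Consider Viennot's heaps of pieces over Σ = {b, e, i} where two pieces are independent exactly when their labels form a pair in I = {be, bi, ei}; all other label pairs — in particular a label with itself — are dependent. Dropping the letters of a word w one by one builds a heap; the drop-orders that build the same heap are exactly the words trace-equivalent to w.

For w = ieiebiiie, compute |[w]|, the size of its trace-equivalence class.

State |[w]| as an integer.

0(i) covers ∅
1(e) covers ∅
2(i) covers 0:i
3(e) covers 1:e
4(b) covers ∅
5(i) covers 2:i
6(i) covers 5:i
7(i) covers 6:i
8(e) covers 3:e
floor of heap: 0:i, 1:e, 4:b
completions by unplaced set U, small U first (add the entries for U minus each lowest piece of U):
  |U|=1: {4}:1  {7}:1  {8}:1
  |U|=2: {3,8}:1  {4,7}:2  {4,8}:2  {6,7}:1  {7,8}:2
  |U|=3: {1,3,8}:1  {3,4,8}:3  {3,7,8}:3  {4,6,7}:3  {4,7,8}:6  {5,6,7}:1  {6,7,8}:3
  |U|=4: {1,3,4,8}:4  {1,3,7,8}:4  {2,5,6,7}:1  {3,4,7,8}:12  {3,6,7,8}:6  {4,5,6,7}:4  {4,6,7,8}:12  {5,6,7,8}:4
  |U|=5: {0,2,5,6,7}:1  {1,3,4,7,8}:20  {1,3,6,7,8}:10  {2,4,5,6,7}:5  {2,5,6,7,8}:5  {3,4,6,7,8}:30  {3,5,6,7,8}:10  {4,5,6,7,8}:20
  |U|=6: {0,2,4,5,6,7}:6  {0,2,5,6,7,8}:6  {1,3,4,6,7,8}:60  {1,3,5,6,7,8}:20  {2,3,5,6,7,8}:15  {2,4,5,6,7,8}:30  {3,4,5,6,7,8}:60
  |U|=7: {0,2,3,5,6,7,8}:21  {0,2,4,5,6,7,8}:42  {1,2,3,5,6,7,8}:35  {1,3,4,5,6,7,8}:140  {2,3,4,5,6,7,8}:105
  start at 0(i): 280
  start at 1(e): 168
  start at 4(b): 56
sum over floor = 504

504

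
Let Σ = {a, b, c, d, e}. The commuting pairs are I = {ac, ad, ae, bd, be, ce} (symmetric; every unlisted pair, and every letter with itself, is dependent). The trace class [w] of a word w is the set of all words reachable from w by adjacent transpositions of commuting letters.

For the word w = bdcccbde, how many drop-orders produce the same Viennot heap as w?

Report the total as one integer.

0(b) covers ∅
1(d) covers ∅
2(c) covers 0:b, 1:d
3(c) covers 2:c
4(c) covers 3:c
5(b) covers 4:c
6(d) covers 4:c
7(e) covers 6:d
floor of heap: 0:b, 1:d
completions by unplaced set U, small U first (add the entries for U minus each lowest piece of U):
  |U|=1: {5}:1  {7}:1
  |U|=2: {5,7}:2  {6,7}:1
  |U|=3: {5,6,7}:3
  |U|=4: {4,5,6,7}:3
  |U|=5: {3,4,5,6,7}:3
  |U|=6: {2,3,4,5,6,7}:3
  start at 0(b): 3
  start at 1(d): 3
sum over floor = 6

6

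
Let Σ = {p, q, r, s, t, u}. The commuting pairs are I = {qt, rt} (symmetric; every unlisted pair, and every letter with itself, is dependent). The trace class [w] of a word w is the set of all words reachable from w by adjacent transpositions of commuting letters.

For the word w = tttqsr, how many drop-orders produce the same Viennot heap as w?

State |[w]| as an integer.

4

0(t) covers ∅
1(t) covers 0:t
2(t) covers 1:t
3(q) covers ∅
4(s) covers 2:t, 3:q
5(r) covers 4:s
floor of heap: 0:t, 3:q
completions by unplaced set U, small U first (add the entries for U minus each lowest piece of U):
  |U|=1: {5}:1
  |U|=2: {4,5}:1
  |U|=3: {2,4,5}:1  {3,4,5}:1
  |U|=4: {1,2,4,5}:1  {2,3,4,5}:2
  start at 0(t): 3
  start at 3(q): 1
sum over floor = 4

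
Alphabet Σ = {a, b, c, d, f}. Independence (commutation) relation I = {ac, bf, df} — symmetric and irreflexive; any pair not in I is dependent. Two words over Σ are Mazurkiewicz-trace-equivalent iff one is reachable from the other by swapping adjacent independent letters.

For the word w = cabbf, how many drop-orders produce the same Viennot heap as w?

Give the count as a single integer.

drop 0:c onto floor
drop 1:a onto floor
drop 2:b onto {0:c, 1:a}
drop 3:b onto {2:b}
drop 4:f onto {0:c, 1:a}
ground layer = {0:c, 1:a}
drop-orders for the pieces not yet dropped (sum over which currently-grounded one goes next):
  1 to go: {3} 1  {4} 1
  2 to go: {2,3} 1  {3,4} 2
  3 to go: {2,3,4} 3
  if 0:c drops first: 3 orders
  if 1:a drops first: 3 orders
heap linearizations: 6

6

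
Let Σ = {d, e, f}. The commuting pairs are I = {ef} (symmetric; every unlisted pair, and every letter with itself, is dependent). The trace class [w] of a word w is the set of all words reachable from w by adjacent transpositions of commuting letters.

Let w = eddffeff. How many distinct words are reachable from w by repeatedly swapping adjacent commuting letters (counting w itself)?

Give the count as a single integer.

5

piece 0:e — minimal
piece 1:d rests on {0:e}
piece 2:d rests on {1:d}
piece 3:f rests on {2:d}
piece 4:f rests on {3:f}
piece 5:e rests on {2:d}
piece 6:f rests on {4:f}
piece 7:f rests on {6:f}
minimal pieces: {0:e}
ways to finish when only these pieces remain (= sum over removing one remaining piece with nothing left below it):
  1 left: {5}→1  {7}→1
  2 left: {5,7}→2  {6,7}→1
  3 left: {4,6,7}→1  {5,6,7}→3
  4 left: {3,4,6,7}→1  {4,5,6,7}→4
  5 left: {3,4,5,6,7}→5
  6 left: {2,3,4,5,6,7}→5
  placing 0:e first → 5 extensions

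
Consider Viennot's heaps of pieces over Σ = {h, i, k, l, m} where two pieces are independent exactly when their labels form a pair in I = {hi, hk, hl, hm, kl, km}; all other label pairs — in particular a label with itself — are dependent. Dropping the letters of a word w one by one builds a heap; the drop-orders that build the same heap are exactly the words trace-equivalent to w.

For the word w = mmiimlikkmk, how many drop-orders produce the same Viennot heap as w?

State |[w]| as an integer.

4

drop 0:m onto floor
drop 1:m onto {0:m}
drop 2:i onto {1:m}
drop 3:i onto {2:i}
drop 4:m onto {3:i}
drop 5:l onto {4:m}
drop 6:i onto {5:l}
drop 7:k onto {6:i}
drop 8:k onto {7:k}
drop 9:m onto {6:i}
drop 10:k onto {8:k}
ground layer = {0:m}
drop-orders for the pieces not yet dropped (sum over which currently-grounded one goes next):
  1 to go: {9} 1  {10} 1
  2 to go: {8,10} 1  {9,10} 2
  3 to go: {7,8,10} 1  {8,9,10} 3
  4 to go: {7,8,9,10} 4
  5 to go: {6,7,8,9,10} 4
  6 to go: {5,6,7,8,9,10} 4
  7 to go: {4,5,6,7,8,9,10} 4
  8 to go: {3,4,5,6,7,8,9,10} 4
  9 to go: {2,3,4,5,6,7,8,9,10} 4
  if 0:m drops first: 4 orders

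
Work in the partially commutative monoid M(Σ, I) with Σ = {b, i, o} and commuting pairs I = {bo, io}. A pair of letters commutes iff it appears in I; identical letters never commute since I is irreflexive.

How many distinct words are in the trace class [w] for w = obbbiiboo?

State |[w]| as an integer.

84

#0=o has no predecessor
#1=b has no predecessor
#2=b depends on [1:b]
#3=b depends on [2:b]
#4=i depends on [3:b]
#5=i depends on [4:i]
#6=b depends on [5:i]
#7=o depends on [0:o]
#8=o depends on [7:o]
sources: [0:o, 1:b]
N(rest) = Σ N(rest − s) over sources s of rest; N(one piece) = 1:
  size 1 → [6]=1  [8]=1
  size 2 → [5,6]=1  [6,8]=2  [7,8]=1
  size 3 → [0,7,8]=1  [4,5,6]=1  [5,6,8]=3  [6,7,8]=3
  size 4 → [0,6,7,8]=4  [3,4,5,6]=1  [4,5,6,8]=4  [5,6,7,8]=6
  size 5 → [0,5,6,7,8]=10  [2,3,4,5,6]=1  [3,4,5,6,8]=5  [4,5,6,7,8]=10
  size 6 → [0,4,5,6,7,8]=20  [1,2,3,4,5,6]=1  [2,3,4,5,6,8]=6  [3,4,5,6,7,8]=15
  size 7 → [0,3,4,5,6,7,8]=35  [1,2,3,4,5,6,8]=7  [2,3,4,5,6,7,8]=21
  first=0(o) contributes 28
  first=1(b) contributes 56
|[w]| = 84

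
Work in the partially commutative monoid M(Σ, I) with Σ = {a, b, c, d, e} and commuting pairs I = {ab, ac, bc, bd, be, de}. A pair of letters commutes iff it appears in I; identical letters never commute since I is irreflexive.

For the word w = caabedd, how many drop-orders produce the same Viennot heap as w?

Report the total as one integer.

63

drop 0:c onto floor
drop 1:a onto floor
drop 2:a onto {1:a}
drop 3:b onto floor
drop 4:e onto {0:c, 2:a}
drop 5:d onto {0:c, 2:a}
drop 6:d onto {5:d}
ground layer = {0:c, 1:a, 3:b}
drop-orders for the pieces not yet dropped (sum over which currently-grounded one goes next):
  1 to go: {3} 1  {4} 1  {6} 1
  2 to go: {3,4} 2  {3,6} 2  {4,6} 2  {5,6} 1
  3 to go: {3,4,6} 6  {3,5,6} 3  {4,5,6} 3
  4 to go: {0,4,5,6} 3  {2,4,5,6} 3  {3,4,5,6} 12
  5 to go: {0,2,4,5,6} 6  {0,3,4,5,6} 15  {1,2,4,5,6} 3  {2,3,4,5,6} 15
  if 0:c drops first: 18 orders
  if 1:a drops first: 36 orders
  if 3:b drops first: 9 orders
heap linearizations: 63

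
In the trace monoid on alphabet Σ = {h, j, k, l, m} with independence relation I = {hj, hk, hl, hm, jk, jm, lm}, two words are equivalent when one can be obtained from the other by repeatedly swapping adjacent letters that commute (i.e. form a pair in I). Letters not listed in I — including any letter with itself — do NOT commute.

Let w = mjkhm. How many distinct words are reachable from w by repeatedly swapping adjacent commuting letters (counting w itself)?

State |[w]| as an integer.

0(m) covers ∅
1(j) covers ∅
2(k) covers 0:m
3(h) covers ∅
4(m) covers 2:k
floor of heap: 0:m, 1:j, 3:h
completions by unplaced set U, small U first (add the entries for U minus each lowest piece of U):
  |U|=1: {1}:1  {3}:1  {4}:1
  |U|=2: {1,3}:2  {1,4}:2  {2,4}:1  {3,4}:2
  |U|=3: {0,2,4}:1  {1,2,4}:3  {1,3,4}:6  {2,3,4}:3
  start at 0(m): 12
  start at 1(j): 4
  start at 3(h): 4
sum over floor = 20

20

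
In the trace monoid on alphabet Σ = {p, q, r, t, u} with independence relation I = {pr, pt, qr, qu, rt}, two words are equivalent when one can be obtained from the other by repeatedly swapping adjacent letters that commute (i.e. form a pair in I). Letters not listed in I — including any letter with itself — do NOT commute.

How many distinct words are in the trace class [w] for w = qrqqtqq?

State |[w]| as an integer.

drop 0:q onto floor
drop 1:r onto floor
drop 2:q onto {0:q}
drop 3:q onto {2:q}
drop 4:t onto {3:q}
drop 5:q onto {4:t}
drop 6:q onto {5:q}
ground layer = {0:q, 1:r}
drop-orders for the pieces not yet dropped (sum over which currently-grounded one goes next):
  1 to go: {1} 1  {6} 1
  2 to go: {1,6} 2  {5,6} 1
  3 to go: {1,5,6} 3  {4,5,6} 1
  4 to go: {1,4,5,6} 4  {3,4,5,6} 1
  5 to go: {1,3,4,5,6} 5  {2,3,4,5,6} 1
  if 0:q drops first: 6 orders
  if 1:r drops first: 1 orders
heap linearizations: 7

7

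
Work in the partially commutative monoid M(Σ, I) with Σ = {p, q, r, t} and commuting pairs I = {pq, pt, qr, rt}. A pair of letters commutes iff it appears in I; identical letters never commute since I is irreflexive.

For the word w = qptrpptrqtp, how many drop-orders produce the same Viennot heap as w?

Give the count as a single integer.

462

piece 0:q — minimal
piece 1:p — minimal
piece 2:t rests on {0:q}
piece 3:r rests on {1:p}
piece 4:p rests on {3:r}
piece 5:p rests on {4:p}
piece 6:t rests on {2:t}
piece 7:r rests on {5:p}
piece 8:q rests on {6:t}
piece 9:t rests on {8:q}
piece 10:p rests on {7:r}
minimal pieces: {0:q, 1:p}
ways to finish when only these pieces remain (= sum over removing one remaining piece with nothing left below it):
  1 left: {9}→1  {10}→1
  2 left: {7,10}→1  {8,9}→1  {9,10}→2
  3 left: {5,7,10}→1  {6,8,9}→1  {7,9,10}→3  {8,9,10}→3
  4 left: {2,6,8,9}→1  {4,5,7,10}→1  {5,7,9,10}→4  {6,8,9,10}→4  {7,8,9,10}→6
  5 left: {0,2,6,8,9}→1  {2,6,8,9,10}→5  {3,4,5,7,10}→1  {4,5,7,9,10}→5  {5,7,8,9,10}→10  {6,7,8,9,10}→10
  6 left: {0,2,6,8,9,10}→6  {1,3,4,5,7,10}→1  {2,6,7,8,9,10}→15  {3,4,5,7,9,10}→6  {4,5,7,8,9,10}→15  {5,6,7,8,9,10}→20
  7 left: {0,2,6,7,8,9,10}→21  {1,3,4,5,7,9,10}→7  {2,5,6,7,8,9,10}→35  {3,4,5,7,8,9,10}→21  {4,5,6,7,8,9,10}→35
  8 left: {0,2,5,6,7,8,9,10}→56  {1,3,4,5,7,8,9,10}→28  {2,4,5,6,7,8,9,10}→70  {3,4,5,6,7,8,9,10}→56
  9 left: {0,2,4,5,6,7,8,9,10}→126  {1,3,4,5,6,7,8,9,10}→84  {2,3,4,5,6,7,8,9,10}→126
  placing 0:q first → 210 extensions
  placing 1:p first → 252 extensions
total linear extensions = 462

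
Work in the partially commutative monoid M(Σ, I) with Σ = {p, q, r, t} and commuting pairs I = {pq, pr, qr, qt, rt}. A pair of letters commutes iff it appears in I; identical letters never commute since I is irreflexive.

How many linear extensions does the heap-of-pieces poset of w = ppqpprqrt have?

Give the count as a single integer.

756

drop 0:p onto floor
drop 1:p onto {0:p}
drop 2:q onto floor
drop 3:p onto {1:p}
drop 4:p onto {3:p}
drop 5:r onto floor
drop 6:q onto {2:q}
drop 7:r onto {5:r}
drop 8:t onto {4:p}
ground layer = {0:p, 2:q, 5:r}
drop-orders for the pieces not yet dropped (sum over which currently-grounded one goes next):
  1 to go: {6} 1  {7} 1  {8} 1
  2 to go: {2,6} 1  {4,8} 1  {5,7} 1  {6,7} 2  {6,8} 2  {7,8} 2
  3 to go: {2,6,7} 3  {2,6,8} 3  {3,4,8} 1  {4,6,8} 3  {4,7,8} 3  {5,6,7} 3  {5,7,8} 3  {6,7,8} 6
  4 to go: {1,3,4,8} 1  {2,4,6,8} 6  {2,5,6,7} 6  {2,6,7,8} 12  {3,4,6,8} 4  {3,4,7,8} 4  {4,5,7,8} 6  {4,6,7,8} 12  {5,6,7,8} 12
  5 to go: {0,1,3,4,8} 1  {1,3,4,6,8} 5  {1,3,4,7,8} 5  {2,3,4,6,8} 10  {2,4,6,7,8} 30  {2,5,6,7,8} 30  {3,4,5,7,8} 10  {3,4,6,7,8} 20  {4,5,6,7,8} 30
  6 to go: {0,1,3,4,6,8} 6  {0,1,3,4,7,8} 6  {1,2,3,4,6,8} 15  {1,3,4,5,7,8} 15  {1,3,4,6,7,8} 30  {2,3,4,6,7,8} 60  {2,4,5,6,7,8} 90  {3,4,5,6,7,8} 60
  7 to go: {0,1,2,3,4,6,8} 21  {0,1,3,4,5,7,8} 21  {0,1,3,4,6,7,8} 42  {1,2,3,4,6,7,8} 105  {1,3,4,5,6,7,8} 105  {2,3,4,5,6,7,8} 210
  if 0:p drops first: 420 orders
  if 2:q drops first: 168 orders
  if 5:r drops first: 168 orders
heap linearizations: 756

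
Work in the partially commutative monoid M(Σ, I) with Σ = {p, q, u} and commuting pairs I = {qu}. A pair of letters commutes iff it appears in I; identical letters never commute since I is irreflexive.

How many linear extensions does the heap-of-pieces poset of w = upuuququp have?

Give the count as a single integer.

15

drop 0:u onto floor
drop 1:p onto {0:u}
drop 2:u onto {1:p}
drop 3:u onto {2:u}
drop 4:q onto {1:p}
drop 5:u onto {3:u}
drop 6:q onto {4:q}
drop 7:u onto {5:u}
drop 8:p onto {6:q, 7:u}
ground layer = {0:u}
drop-orders for the pieces not yet dropped (sum over which currently-grounded one goes next):
  1 to go: {8} 1
  2 to go: {6,8} 1  {7,8} 1
  3 to go: {4,6,8} 1  {5,7,8} 1  {6,7,8} 2
  4 to go: {3,5,7,8} 1  {4,6,7,8} 3  {5,6,7,8} 3
  5 to go: {2,3,5,7,8} 1  {3,5,6,7,8} 4  {4,5,6,7,8} 6
  6 to go: {2,3,5,6,7,8} 5  {3,4,5,6,7,8} 10
  7 to go: {2,3,4,5,6,7,8} 15
  if 0:u drops first: 15 orders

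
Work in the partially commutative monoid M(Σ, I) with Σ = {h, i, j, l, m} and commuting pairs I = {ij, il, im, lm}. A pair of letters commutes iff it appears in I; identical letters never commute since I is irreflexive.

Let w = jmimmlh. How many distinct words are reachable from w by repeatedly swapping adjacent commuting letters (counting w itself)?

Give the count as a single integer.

drop 0:j onto floor
drop 1:m onto {0:j}
drop 2:i onto floor
drop 3:m onto {1:m}
drop 4:m onto {3:m}
drop 5:l onto {0:j}
drop 6:h onto {2:i, 4:m, 5:l}
ground layer = {0:j, 2:i}
drop-orders for the pieces not yet dropped (sum over which currently-grounded one goes next):
  1 to go: {6} 1
  2 to go: {2,6} 1  {4,6} 1  {5,6} 1
  3 to go: {2,4,6} 2  {2,5,6} 2  {3,4,6} 1  {4,5,6} 2
  4 to go: {1,3,4,6} 1  {2,3,4,6} 3  {2,4,5,6} 6  {3,4,5,6} 3
  5 to go: {1,2,3,4,6} 4  {1,3,4,5,6} 4  {2,3,4,5,6} 12
  if 0:j drops first: 20 orders
  if 2:i drops first: 4 orders
heap linearizations: 24

24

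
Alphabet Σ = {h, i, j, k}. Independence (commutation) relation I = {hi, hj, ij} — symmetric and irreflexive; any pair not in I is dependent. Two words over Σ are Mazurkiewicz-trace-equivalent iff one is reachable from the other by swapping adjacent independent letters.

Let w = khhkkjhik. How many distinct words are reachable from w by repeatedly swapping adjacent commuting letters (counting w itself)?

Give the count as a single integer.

piece 0:k — minimal
piece 1:h rests on {0:k}
piece 2:h rests on {1:h}
piece 3:k rests on {2:h}
piece 4:k rests on {3:k}
piece 5:j rests on {4:k}
piece 6:h rests on {4:k}
piece 7:i rests on {4:k}
piece 8:k rests on {5:j, 6:h, 7:i}
minimal pieces: {0:k}
ways to finish when only these pieces remain (= sum over removing one remaining piece with nothing left below it):
  1 left: {8}→1
  2 left: {5,8}→1  {6,8}→1  {7,8}→1
  3 left: {5,6,8}→2  {5,7,8}→2  {6,7,8}→2
  4 left: {5,6,7,8}→6
  5 left: {4,5,6,7,8}→6
  6 left: {3,4,5,6,7,8}→6
  7 left: {2,3,4,5,6,7,8}→6
  placing 0:k first → 6 extensions

6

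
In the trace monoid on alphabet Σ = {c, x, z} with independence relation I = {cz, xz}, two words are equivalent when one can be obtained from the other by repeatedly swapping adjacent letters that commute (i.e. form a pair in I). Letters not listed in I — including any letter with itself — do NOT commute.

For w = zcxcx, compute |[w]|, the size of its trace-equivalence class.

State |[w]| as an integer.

0(z) covers ∅
1(c) covers ∅
2(x) covers 1:c
3(c) covers 2:x
4(x) covers 3:c
floor of heap: 0:z, 1:c
completions by unplaced set U, small U first (add the entries for U minus each lowest piece of U):
  |U|=1: {0}:1  {4}:1
  |U|=2: {0,4}:2  {3,4}:1
  |U|=3: {0,3,4}:3  {2,3,4}:1
  start at 0(z): 1
  start at 1(c): 4
sum over floor = 5

5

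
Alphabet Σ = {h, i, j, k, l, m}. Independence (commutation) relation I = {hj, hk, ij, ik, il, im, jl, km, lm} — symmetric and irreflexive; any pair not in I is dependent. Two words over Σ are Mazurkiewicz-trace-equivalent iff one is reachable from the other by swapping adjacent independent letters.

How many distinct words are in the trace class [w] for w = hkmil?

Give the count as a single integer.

18

drop 0:h onto floor
drop 1:k onto floor
drop 2:m onto {0:h}
drop 3:i onto {0:h}
drop 4:l onto {0:h, 1:k}
ground layer = {0:h, 1:k}
drop-orders for the pieces not yet dropped (sum over which currently-grounded one goes next):
  1 to go: {2} 1  {3} 1  {4} 1
  2 to go: {1,4} 1  {2,3} 2  {2,4} 2  {3,4} 2
  3 to go: {1,2,4} 3  {1,3,4} 3  {2,3,4} 6
  if 0:h drops first: 12 orders
  if 1:k drops first: 6 orders
heap linearizations: 18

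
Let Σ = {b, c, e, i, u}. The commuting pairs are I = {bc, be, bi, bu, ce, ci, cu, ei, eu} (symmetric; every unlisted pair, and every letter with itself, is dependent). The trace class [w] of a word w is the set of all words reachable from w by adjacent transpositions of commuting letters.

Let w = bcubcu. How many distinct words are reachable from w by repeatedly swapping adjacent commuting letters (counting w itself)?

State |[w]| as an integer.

90

#0=b has no predecessor
#1=c has no predecessor
#2=u has no predecessor
#3=b depends on [0:b]
#4=c depends on [1:c]
#5=u depends on [2:u]
sources: [0:b, 1:c, 2:u]
N(rest) = Σ N(rest − s) over sources s of rest; N(one piece) = 1:
  size 1 → [3]=1  [4]=1  [5]=1
  size 2 → [0,3]=1  [1,4]=1  [2,5]=1  [3,4]=2  [3,5]=2  [4,5]=2
  size 3 → [0,3,4]=3  [0,3,5]=3  [1,3,4]=3  [1,4,5]=3  [2,3,5]=3  [2,4,5]=3  [3,4,5]=6
  size 4 → [0,1,3,4]=6  [0,2,3,5]=6  [0,3,4,5]=12  [1,2,4,5]=6  [1,3,4,5]=12  [2,3,4,5]=12
  first=0(b) contributes 30
  first=1(c) contributes 30
  first=2(u) contributes 30
|[w]| = 90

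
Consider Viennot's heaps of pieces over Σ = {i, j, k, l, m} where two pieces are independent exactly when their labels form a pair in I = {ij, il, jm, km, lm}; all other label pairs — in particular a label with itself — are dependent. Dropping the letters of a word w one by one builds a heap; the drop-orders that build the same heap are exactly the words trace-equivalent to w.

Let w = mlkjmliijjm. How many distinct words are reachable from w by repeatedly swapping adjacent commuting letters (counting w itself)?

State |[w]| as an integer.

371

drop 0:m onto floor
drop 1:l onto floor
drop 2:k onto {1:l}
drop 3:j onto {2:k}
drop 4:m onto {0:m}
drop 5:l onto {3:j}
drop 6:i onto {2:k, 4:m}
drop 7:i onto {6:i}
drop 8:j onto {5:l}
drop 9:j onto {8:j}
drop 10:m onto {7:i}
ground layer = {0:m, 1:l}
drop-orders for the pieces not yet dropped (sum over which currently-grounded one goes next):
  1 to go: {9} 1  {10} 1
  2 to go: {7,10} 1  {8,9} 1  {9,10} 2
  3 to go: {5,8,9} 1  {6,7,10} 1  {7,9,10} 3  {8,9,10} 3
  4 to go: {3,5,8,9} 1  {4,6,7,10} 1  {5,8,9,10} 4  {6,7,9,10} 4  {7,8,9,10} 6
  5 to go: {0,4,6,7,10} 1  {3,5,8,9,10} 5  {4,6,7,9,10} 5  {5,7,8,9,10} 10  {6,7,8,9,10} 10
  6 to go: {0,4,6,7,9,10} 6  {3,5,7,8,9,10} 15  {4,6,7,8,9,10} 15  {5,6,7,8,9,10} 20
  7 to go: {0,4,6,7,8,9,10} 21  {3,5,6,7,8,9,10} 35  {4,5,6,7,8,9,10} 35
  8 to go: {0,4,5,6,7,8,9,10} 56  {2,3,5,6,7,8,9,10} 35  {3,4,5,6,7,8,9,10} 70
  9 to go: {0,3,4,5,6,7,8,9,10} 126  {1,2,3,5,6,7,8,9,10} 35  {2,3,4,5,6,7,8,9,10} 105
  if 0:m drops first: 140 orders
  if 1:l drops first: 231 orders
heap linearizations: 371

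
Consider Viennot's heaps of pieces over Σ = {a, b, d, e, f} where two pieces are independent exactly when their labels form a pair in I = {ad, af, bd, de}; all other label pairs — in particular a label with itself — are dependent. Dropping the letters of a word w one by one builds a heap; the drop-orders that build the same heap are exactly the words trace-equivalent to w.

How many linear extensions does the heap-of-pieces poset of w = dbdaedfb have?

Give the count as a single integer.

0(d) covers ∅
1(b) covers ∅
2(d) covers 0:d
3(a) covers 1:b
4(e) covers 3:a
5(d) covers 2:d
6(f) covers 4:e, 5:d
7(b) covers 6:f
floor of heap: 0:d, 1:b
completions by unplaced set U, small U first (add the entries for U minus each lowest piece of U):
  |U|=1: {7}:1
  |U|=2: {6,7}:1
  |U|=3: {4,6,7}:1  {5,6,7}:1
  |U|=4: {2,5,6,7}:1  {3,4,6,7}:1  {4,5,6,7}:2
  |U|=5: {0,2,5,6,7}:1  {1,3,4,6,7}:1  {2,4,5,6,7}:3  {3,4,5,6,7}:3
  |U|=6: {0,2,4,5,6,7}:4  {1,3,4,5,6,7}:4  {2,3,4,5,6,7}:6
  start at 0(d): 10
  start at 1(b): 10
sum over floor = 20

20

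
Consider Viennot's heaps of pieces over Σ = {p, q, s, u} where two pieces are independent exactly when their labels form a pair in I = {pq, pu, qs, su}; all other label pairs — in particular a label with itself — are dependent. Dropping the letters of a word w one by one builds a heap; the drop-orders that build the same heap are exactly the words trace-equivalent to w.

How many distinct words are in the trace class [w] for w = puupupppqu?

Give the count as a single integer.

252

0(p) covers ∅
1(u) covers ∅
2(u) covers 1:u
3(p) covers 0:p
4(u) covers 2:u
5(p) covers 3:p
6(p) covers 5:p
7(p) covers 6:p
8(q) covers 4:u
9(u) covers 8:q
floor of heap: 0:p, 1:u
completions by unplaced set U, small U first (add the entries for U minus each lowest piece of U):
  |U|=1: {7}:1  {9}:1
  |U|=2: {6,7}:1  {7,9}:2  {8,9}:1
  |U|=3: {4,8,9}:1  {5,6,7}:1  {6,7,9}:3  {7,8,9}:3
  |U|=4: {2,4,8,9}:1  {3,5,6,7}:1  {4,7,8,9}:4  {5,6,7,9}:4  {6,7,8,9}:6
  |U|=5: {0,3,5,6,7}:1  {1,2,4,8,9}:1  {2,4,7,8,9}:5  {3,5,6,7,9}:5  {4,6,7,8,9}:10  {5,6,7,8,9}:10
  |U|=6: {0,3,5,6,7,9}:6  {1,2,4,7,8,9}:6  {2,4,6,7,8,9}:15  {3,5,6,7,8,9}:15  {4,5,6,7,8,9}:20
  |U|=7: {0,3,5,6,7,8,9}:21  {1,2,4,6,7,8,9}:21  {2,4,5,6,7,8,9}:35  {3,4,5,6,7,8,9}:35
  |U|=8: {0,3,4,5,6,7,8,9}:56  {1,2,4,5,6,7,8,9}:56  {2,3,4,5,6,7,8,9}:70
  start at 0(p): 126
  start at 1(u): 126
sum over floor = 252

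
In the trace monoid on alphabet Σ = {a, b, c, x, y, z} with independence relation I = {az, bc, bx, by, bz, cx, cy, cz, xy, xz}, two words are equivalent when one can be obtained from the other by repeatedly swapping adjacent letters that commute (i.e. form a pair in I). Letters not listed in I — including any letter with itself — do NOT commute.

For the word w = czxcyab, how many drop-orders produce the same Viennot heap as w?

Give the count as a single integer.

0(c) covers ∅
1(z) covers ∅
2(x) covers ∅
3(c) covers 0:c
4(y) covers 1:z
5(a) covers 2:x, 3:c, 4:y
6(b) covers 5:a
floor of heap: 0:c, 1:z, 2:x
completions by unplaced set U, small U first (add the entries for U minus each lowest piece of U):
  |U|=1: {6}:1
  |U|=2: {5,6}:1
  |U|=3: {2,5,6}:1  {3,5,6}:1  {4,5,6}:1
  |U|=4: {0,3,5,6}:1  {1,4,5,6}:1  {2,3,5,6}:2  {2,4,5,6}:2  {3,4,5,6}:2
  |U|=5: {0,2,3,5,6}:3  {0,3,4,5,6}:3  {1,2,4,5,6}:3  {1,3,4,5,6}:3  {2,3,4,5,6}:6
  start at 0(c): 12
  start at 1(z): 12
  start at 2(x): 6
sum over floor = 30

30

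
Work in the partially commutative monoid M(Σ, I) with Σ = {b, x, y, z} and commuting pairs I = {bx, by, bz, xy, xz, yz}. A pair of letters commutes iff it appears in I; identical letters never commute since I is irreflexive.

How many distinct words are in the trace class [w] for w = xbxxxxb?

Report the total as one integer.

21

#0=x has no predecessor
#1=b has no predecessor
#2=x depends on [0:x]
#3=x depends on [2:x]
#4=x depends on [3:x]
#5=x depends on [4:x]
#6=b depends on [1:b]
sources: [0:x, 1:b]
N(rest) = Σ N(rest − s) over sources s of rest; N(one piece) = 1:
  size 1 → [5]=1  [6]=1
  size 2 → [1,6]=1  [4,5]=1  [5,6]=2
  size 3 → [1,5,6]=3  [3,4,5]=1  [4,5,6]=3
  size 4 → [1,4,5,6]=6  [2,3,4,5]=1  [3,4,5,6]=4
  size 5 → [0,2,3,4,5]=1  [1,3,4,5,6]=10  [2,3,4,5,6]=5
  first=0(x) contributes 15
  first=1(b) contributes 6
|[w]| = 21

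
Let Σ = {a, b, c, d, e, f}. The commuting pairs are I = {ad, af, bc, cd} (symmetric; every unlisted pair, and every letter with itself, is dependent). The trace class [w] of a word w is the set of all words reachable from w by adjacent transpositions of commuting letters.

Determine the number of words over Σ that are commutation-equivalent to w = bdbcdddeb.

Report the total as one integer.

7

drop 0:b onto floor
drop 1:d onto {0:b}
drop 2:b onto {1:d}
drop 3:c onto floor
drop 4:d onto {2:b}
drop 5:d onto {4:d}
drop 6:d onto {5:d}
drop 7:e onto {3:c, 6:d}
drop 8:b onto {7:e}
ground layer = {0:b, 3:c}
drop-orders for the pieces not yet dropped (sum over which currently-grounded one goes next):
  1 to go: {8} 1
  2 to go: {7,8} 1
  3 to go: {3,7,8} 1  {6,7,8} 1
  4 to go: {3,6,7,8} 2  {5,6,7,8} 1
  5 to go: {3,5,6,7,8} 3  {4,5,6,7,8} 1
  6 to go: {2,4,5,6,7,8} 1  {3,4,5,6,7,8} 4
  7 to go: {1,2,4,5,6,7,8} 1  {2,3,4,5,6,7,8} 5
  if 0:b drops first: 6 orders
  if 3:c drops first: 1 orders
heap linearizations: 7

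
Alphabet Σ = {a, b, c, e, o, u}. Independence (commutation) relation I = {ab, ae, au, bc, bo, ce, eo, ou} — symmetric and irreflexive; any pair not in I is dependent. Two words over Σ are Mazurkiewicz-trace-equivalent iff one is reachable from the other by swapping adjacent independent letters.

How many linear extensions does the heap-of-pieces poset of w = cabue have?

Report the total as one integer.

7

#0=c has no predecessor
#1=a depends on [0:c]
#2=b has no predecessor
#3=u depends on [0:c, 2:b]
#4=e depends on [3:u]
sources: [0:c, 2:b]
N(rest) = Σ N(rest − s) over sources s of rest; N(one piece) = 1:
  size 1 → [1]=1  [4]=1
  size 2 → [1,4]=2  [3,4]=1
  size 3 → [1,3,4]=3  [2,3,4]=1
  first=0(c) contributes 4
  first=2(b) contributes 3
|[w]| = 7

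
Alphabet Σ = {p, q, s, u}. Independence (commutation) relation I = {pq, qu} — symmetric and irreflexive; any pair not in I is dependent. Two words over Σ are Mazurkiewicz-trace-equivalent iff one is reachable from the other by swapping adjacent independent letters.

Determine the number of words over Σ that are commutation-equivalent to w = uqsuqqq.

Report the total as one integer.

drop 0:u onto floor
drop 1:q onto floor
drop 2:s onto {0:u, 1:q}
drop 3:u onto {2:s}
drop 4:q onto {2:s}
drop 5:q onto {4:q}
drop 6:q onto {5:q}
ground layer = {0:u, 1:q}
drop-orders for the pieces not yet dropped (sum over which currently-grounded one goes next):
  1 to go: {3} 1  {6} 1
  2 to go: {3,6} 2  {5,6} 1
  3 to go: {3,5,6} 3  {4,5,6} 1
  4 to go: {3,4,5,6} 4
  5 to go: {2,3,4,5,6} 4
  if 0:u drops first: 4 orders
  if 1:q drops first: 4 orders
heap linearizations: 8

8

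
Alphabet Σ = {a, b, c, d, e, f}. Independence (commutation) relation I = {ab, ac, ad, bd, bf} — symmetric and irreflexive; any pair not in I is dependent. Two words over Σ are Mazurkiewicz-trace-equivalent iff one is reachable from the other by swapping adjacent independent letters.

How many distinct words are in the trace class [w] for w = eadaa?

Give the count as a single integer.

piece 0:e — minimal
piece 1:a rests on {0:e}
piece 2:d rests on {0:e}
piece 3:a rests on {1:a}
piece 4:a rests on {3:a}
minimal pieces: {0:e}
ways to finish when only these pieces remain (= sum over removing one remaining piece with nothing left below it):
  1 left: {2}→1  {4}→1
  2 left: {2,4}→2  {3,4}→1
  3 left: {1,3,4}→1  {2,3,4}→3
  placing 0:e first → 4 extensions

4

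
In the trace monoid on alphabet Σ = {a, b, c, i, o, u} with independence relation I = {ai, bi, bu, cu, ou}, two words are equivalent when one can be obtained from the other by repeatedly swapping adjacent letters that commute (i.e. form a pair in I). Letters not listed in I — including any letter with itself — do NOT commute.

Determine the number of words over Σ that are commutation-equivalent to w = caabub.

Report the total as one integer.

3

piece 0:c — minimal
piece 1:a rests on {0:c}
piece 2:a rests on {1:a}
piece 3:b rests on {2:a}
piece 4:u rests on {2:a}
piece 5:b rests on {3:b}
minimal pieces: {0:c}
ways to finish when only these pieces remain (= sum over removing one remaining piece with nothing left below it):
  1 left: {4}→1  {5}→1
  2 left: {3,5}→1  {4,5}→2
  3 left: {3,4,5}→3
  4 left: {2,3,4,5}→3
  placing 0:c first → 3 extensions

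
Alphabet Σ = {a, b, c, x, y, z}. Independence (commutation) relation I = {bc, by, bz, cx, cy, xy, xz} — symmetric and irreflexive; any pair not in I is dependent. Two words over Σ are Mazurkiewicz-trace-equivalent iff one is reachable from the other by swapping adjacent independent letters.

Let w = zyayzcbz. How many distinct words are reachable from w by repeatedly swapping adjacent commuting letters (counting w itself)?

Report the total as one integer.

piece 0:z — minimal
piece 1:y rests on {0:z}
piece 2:a rests on {1:y}
piece 3:y rests on {2:a}
piece 4:z rests on {3:y}
piece 5:c rests on {4:z}
piece 6:b rests on {2:a}
piece 7:z rests on {5:c}
minimal pieces: {0:z}
ways to finish when only these pieces remain (= sum over removing one remaining piece with nothing left below it):
  1 left: {6}→1  {7}→1
  2 left: {5,7}→1  {6,7}→2
  3 left: {4,5,7}→1  {5,6,7}→3
  4 left: {3,4,5,7}→1  {4,5,6,7}→4
  5 left: {3,4,5,6,7}→5
  6 left: {2,3,4,5,6,7}→5
  placing 0:z first → 5 extensions

5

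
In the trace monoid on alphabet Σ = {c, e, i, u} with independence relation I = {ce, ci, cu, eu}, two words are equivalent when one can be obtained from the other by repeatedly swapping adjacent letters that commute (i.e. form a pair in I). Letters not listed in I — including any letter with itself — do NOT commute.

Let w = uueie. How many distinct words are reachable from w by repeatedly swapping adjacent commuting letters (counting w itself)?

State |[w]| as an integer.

drop 0:u onto floor
drop 1:u onto {0:u}
drop 2:e onto floor
drop 3:i onto {1:u, 2:e}
drop 4:e onto {3:i}
ground layer = {0:u, 2:e}
drop-orders for the pieces not yet dropped (sum over which currently-grounded one goes next):
  1 to go: {4} 1
  2 to go: {3,4} 1
  3 to go: {1,3,4} 1  {2,3,4} 1
  if 0:u drops first: 2 orders
  if 2:e drops first: 1 orders
heap linearizations: 3

3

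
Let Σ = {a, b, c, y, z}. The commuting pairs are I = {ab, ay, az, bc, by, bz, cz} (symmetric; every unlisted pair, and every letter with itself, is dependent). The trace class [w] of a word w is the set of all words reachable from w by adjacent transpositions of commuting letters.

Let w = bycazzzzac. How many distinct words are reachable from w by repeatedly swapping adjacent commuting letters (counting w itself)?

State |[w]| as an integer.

700

piece 0:b — minimal
piece 1:y — minimal
piece 2:c rests on {1:y}
piece 3:a rests on {2:c}
piece 4:z rests on {1:y}
piece 5:z rests on {4:z}
piece 6:z rests on {5:z}
piece 7:z rests on {6:z}
piece 8:a rests on {3:a}
piece 9:c rests on {8:a}
minimal pieces: {0:b, 1:y}
ways to finish when only these pieces remain (= sum over removing one remaining piece with nothing left below it):
  1 left: {0}→1  {7}→1  {9}→1
  2 left: {0,7}→2  {0,9}→2  {6,7}→1  {7,9}→2  {8,9}→1
  3 left: {0,6,7}→3  {0,7,9}→6  {0,8,9}→3  {3,8,9}→1  {5,6,7}→1  {6,7,9}→3  {7,8,9}→3
  4 left: {0,3,8,9}→4  {0,5,6,7}→4  {0,6,7,9}→12  {0,7,8,9}→12  {2,3,8,9}→1  {3,7,8,9}→4  {4,5,6,7}→1  {5,6,7,9}→4  {6,7,8,9}→6
  5 left: {0,2,3,8,9}→5  {0,3,7,8,9}→20  {0,4,5,6,7}→5  {0,5,6,7,9}→20  {0,6,7,8,9}→30  {2,3,7,8,9}→5  {3,6,7,8,9}→10  {4,5,6,7,9}→5  {5,6,7,8,9}→10
  6 left: {0,2,3,7,8,9}→30  {0,3,6,7,8,9}→60  {0,4,5,6,7,9}→30  {0,5,6,7,8,9}→60  {2,3,6,7,8,9}→15  {3,5,6,7,8,9}→20  {4,5,6,7,8,9}→15
  7 left: {0,2,3,6,7,8,9}→105  {0,3,5,6,7,8,9}→140  {0,4,5,6,7,8,9}→105  {2,3,5,6,7,8,9}→35  {3,4,5,6,7,8,9}→35
  8 left: {0,2,3,5,6,7,8,9}→280  {0,3,4,5,6,7,8,9}→280  {2,3,4,5,6,7,8,9}→70
  placing 0:b first → 70 extensions
  placing 1:y first → 630 extensions
total linear extensions = 700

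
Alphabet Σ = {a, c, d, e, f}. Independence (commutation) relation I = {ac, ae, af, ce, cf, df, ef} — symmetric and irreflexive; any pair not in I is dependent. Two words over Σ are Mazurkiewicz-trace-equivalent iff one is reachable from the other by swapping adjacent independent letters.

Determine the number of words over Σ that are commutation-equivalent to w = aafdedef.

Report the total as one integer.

28

drop 0:a onto floor
drop 1:a onto {0:a}
drop 2:f onto floor
drop 3:d onto {1:a}
drop 4:e onto {3:d}
drop 5:d onto {4:e}
drop 6:e onto {5:d}
drop 7:f onto {2:f}
ground layer = {0:a, 2:f}
drop-orders for the pieces not yet dropped (sum over which currently-grounded one goes next):
  1 to go: {6} 1  {7} 1
  2 to go: {2,7} 1  {5,6} 1  {6,7} 2
  3 to go: {2,6,7} 3  {4,5,6} 1  {5,6,7} 3
  4 to go: {2,5,6,7} 6  {3,4,5,6} 1  {4,5,6,7} 4
  5 to go: {1,3,4,5,6} 1  {2,4,5,6,7} 10  {3,4,5,6,7} 5
  6 to go: {0,1,3,4,5,6} 1  {1,3,4,5,6,7} 6  {2,3,4,5,6,7} 15
  if 0:a drops first: 21 orders
  if 2:f drops first: 7 orders
heap linearizations: 28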